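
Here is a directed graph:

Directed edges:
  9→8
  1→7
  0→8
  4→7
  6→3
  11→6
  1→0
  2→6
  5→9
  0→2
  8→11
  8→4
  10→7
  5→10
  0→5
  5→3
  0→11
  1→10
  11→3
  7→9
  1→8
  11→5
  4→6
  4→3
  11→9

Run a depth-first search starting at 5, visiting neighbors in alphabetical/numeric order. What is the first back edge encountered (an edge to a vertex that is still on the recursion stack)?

DFS from 5 (visiting neighbors in alphabetical/numeric order); mark gray on enter, black on exit:
5 gray
  3 gray
  3 black
  9 gray
    8 gray
      4 gray
        4→3: 3 black — skip
        6 gray
          6→3: 3 black — skip
        6 black
        7 gray
          7→9: 9 is gray → back edge
First back edge: 7 → 9.

7->9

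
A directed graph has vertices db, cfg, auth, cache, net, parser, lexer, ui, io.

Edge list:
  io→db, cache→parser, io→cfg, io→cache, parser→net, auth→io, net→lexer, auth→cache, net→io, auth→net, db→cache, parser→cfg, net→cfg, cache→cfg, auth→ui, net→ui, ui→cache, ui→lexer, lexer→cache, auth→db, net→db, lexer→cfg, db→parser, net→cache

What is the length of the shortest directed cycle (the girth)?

3

For each vertex v, BFS finds the shortest path from v back to v.
The shortest such closed walk is net → cache → parser → net, length 3.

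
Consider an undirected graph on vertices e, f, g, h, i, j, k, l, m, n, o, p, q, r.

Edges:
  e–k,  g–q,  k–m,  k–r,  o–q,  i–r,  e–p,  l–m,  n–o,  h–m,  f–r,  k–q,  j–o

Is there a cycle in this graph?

No

DFS, tracking each vertex's parent; an edge to a visited non-parent vertex closes a cycle.
Start from h:
visit h (parent –)
  visit m (parent h)
    visit k (parent m)
      k–m: parent, skip
      visit r (parent k)
        visit i (parent r)
          i–r: parent, skip
        visit f (parent r)
          f–r: parent, skip
        r–k: parent, skip
      visit q (parent k)
        visit g (parent q)
          g–q: parent, skip
        visit o (parent q)
          visit n (parent o)
            n–o: parent, skip
          o–q: parent, skip
          visit j (parent o)
            j–o: parent, skip
        q–k: parent, skip
      visit e (parent k)
        visit p (parent e)
          p–e: parent, skip
        e–k: parent, skip
    m–h: parent, skip
    visit l (parent m)
      l–m: parent, skip
No non-parent visited neighbor found — the graph is a forest.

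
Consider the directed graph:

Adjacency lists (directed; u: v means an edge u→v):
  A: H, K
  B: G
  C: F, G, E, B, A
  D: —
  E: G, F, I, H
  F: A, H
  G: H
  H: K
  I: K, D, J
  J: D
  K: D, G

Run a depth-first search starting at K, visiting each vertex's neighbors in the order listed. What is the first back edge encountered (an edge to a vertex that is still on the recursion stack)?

H->K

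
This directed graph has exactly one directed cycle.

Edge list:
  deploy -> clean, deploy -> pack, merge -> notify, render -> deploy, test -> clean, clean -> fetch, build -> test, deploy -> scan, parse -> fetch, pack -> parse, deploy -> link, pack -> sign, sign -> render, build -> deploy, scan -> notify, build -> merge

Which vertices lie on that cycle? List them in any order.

DFS with gray/black marking from deploy:
deploy gray
  pack gray
    parse gray
      fetch gray
      fetch black
    parse black
    sign gray
      render gray
        render→deploy: deploy is gray → back edge
Back edge closes the cycle deploy → pack → sign → render → deploy; its vertices are {pack, sign, deploy, render}.

pack, sign, deploy, render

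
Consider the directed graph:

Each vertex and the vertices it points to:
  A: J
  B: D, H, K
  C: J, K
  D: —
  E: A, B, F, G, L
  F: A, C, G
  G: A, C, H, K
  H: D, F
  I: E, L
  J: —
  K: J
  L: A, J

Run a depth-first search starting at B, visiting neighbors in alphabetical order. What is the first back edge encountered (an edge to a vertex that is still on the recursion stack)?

DFS from B (visiting neighbors in alphabetical order); mark gray on enter, black on exit:
B gray
  D gray
  D black
  H gray
    H→D: D black — skip
    F gray
      A gray
        J gray
        J black
      A black
      C gray
        C→J: J black — skip
        K gray
          K→J: J black — skip
        K black
      C black
      G gray
        G→A: A black — skip
        G→C: C black — skip
        G→H: H is gray → back edge
First back edge: G → H.

G->H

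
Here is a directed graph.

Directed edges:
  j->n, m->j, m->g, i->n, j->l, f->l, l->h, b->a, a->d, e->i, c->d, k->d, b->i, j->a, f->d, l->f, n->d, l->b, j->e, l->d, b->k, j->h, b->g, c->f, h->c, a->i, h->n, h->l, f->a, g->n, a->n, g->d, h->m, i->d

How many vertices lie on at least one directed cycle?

6

A vertex is on a directed cycle iff it belongs to a strongly connected component of size ≥ 2 (or has a self-loop).
The vertices on cycles are {c, f, h, j, l, m} — 6 in total.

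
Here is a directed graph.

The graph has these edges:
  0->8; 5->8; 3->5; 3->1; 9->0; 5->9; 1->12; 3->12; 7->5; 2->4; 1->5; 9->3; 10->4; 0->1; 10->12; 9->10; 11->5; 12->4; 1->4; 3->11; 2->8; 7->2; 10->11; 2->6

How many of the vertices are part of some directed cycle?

7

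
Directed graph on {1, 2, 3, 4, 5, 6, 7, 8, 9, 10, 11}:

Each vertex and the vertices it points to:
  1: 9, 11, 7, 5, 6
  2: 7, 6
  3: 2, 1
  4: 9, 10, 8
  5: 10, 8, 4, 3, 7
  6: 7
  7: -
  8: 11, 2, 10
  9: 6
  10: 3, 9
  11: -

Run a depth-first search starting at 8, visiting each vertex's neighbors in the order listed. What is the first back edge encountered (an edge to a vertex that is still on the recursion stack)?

DFS from 8 (visiting each vertex's neighbors in the order listed); mark gray on enter, black on exit:
8 gray
  11 gray
  11 black
  2 gray
    7 gray
    7 black
    6 gray
      6→7: 7 black — skip
    6 black
  2 black
  10 gray
    3 gray
      3→2: 2 black — skip
      1 gray
        9 gray
          9→6: 6 black — skip
        9 black
        1→11: 11 black — skip
        1→7: 7 black — skip
        5 gray
          5→10: 10 is gray → back edge
First back edge: 5 → 10.

5->10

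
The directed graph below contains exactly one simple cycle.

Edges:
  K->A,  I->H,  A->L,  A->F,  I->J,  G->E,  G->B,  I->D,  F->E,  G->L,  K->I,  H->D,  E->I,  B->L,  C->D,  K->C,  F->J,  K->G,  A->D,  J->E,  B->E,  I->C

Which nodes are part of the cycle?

E, I, J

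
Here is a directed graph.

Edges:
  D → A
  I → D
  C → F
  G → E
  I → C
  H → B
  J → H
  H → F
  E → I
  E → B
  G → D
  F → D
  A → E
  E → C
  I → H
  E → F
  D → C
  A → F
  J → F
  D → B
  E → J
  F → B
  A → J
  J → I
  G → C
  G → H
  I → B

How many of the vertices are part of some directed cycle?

8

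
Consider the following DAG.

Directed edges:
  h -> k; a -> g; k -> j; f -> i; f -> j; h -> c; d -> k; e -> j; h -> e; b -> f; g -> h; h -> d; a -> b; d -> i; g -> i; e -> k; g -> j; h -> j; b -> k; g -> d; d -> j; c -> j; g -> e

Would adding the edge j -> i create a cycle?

Adding j→i creates a cycle iff i can already reach j.
Explore from i: no path reaches j. The graph stays acyclic.

No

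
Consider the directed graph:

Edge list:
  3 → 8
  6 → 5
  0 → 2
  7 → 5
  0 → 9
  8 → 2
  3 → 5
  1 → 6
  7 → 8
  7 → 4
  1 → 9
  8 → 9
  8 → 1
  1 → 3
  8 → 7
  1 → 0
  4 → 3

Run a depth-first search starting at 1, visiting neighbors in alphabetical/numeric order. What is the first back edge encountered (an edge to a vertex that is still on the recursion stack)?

8→1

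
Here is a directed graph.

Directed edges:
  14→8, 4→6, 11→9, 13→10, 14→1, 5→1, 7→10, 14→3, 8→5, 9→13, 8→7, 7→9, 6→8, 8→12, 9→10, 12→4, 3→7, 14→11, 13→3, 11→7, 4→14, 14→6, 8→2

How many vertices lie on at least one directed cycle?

A vertex is on a directed cycle iff it belongs to a strongly connected component of size ≥ 2 (or has a self-loop).
The vertices on cycles are {3, 4, 6, 7, 8, 9, 12, 13, 14} — 9 in total.

9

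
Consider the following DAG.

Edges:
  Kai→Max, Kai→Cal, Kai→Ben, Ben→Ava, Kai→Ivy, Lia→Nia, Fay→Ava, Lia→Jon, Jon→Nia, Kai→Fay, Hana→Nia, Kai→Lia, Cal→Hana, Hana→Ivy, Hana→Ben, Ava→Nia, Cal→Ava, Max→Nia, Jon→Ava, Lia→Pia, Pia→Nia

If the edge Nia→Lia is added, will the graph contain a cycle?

Yes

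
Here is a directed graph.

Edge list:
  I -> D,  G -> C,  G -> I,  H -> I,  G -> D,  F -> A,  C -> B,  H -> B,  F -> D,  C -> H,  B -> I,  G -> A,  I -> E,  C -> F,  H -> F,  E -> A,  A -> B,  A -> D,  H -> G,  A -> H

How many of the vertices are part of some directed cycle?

8

A vertex is on a directed cycle iff it belongs to a strongly connected component of size ≥ 2 (or has a self-loop).
The vertices on cycles are {A, B, C, E, F, G, H, I} — 8 in total.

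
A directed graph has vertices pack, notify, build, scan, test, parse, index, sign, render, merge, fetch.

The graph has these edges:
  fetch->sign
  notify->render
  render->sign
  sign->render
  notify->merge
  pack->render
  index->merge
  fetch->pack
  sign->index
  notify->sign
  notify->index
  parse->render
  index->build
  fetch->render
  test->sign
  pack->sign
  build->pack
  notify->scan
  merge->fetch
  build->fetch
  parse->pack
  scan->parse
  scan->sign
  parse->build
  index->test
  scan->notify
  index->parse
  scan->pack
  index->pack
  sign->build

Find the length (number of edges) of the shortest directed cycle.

2

For each vertex v, BFS finds the shortest path from v back to v.
The shortest such closed walk is notify → scan → notify, length 2.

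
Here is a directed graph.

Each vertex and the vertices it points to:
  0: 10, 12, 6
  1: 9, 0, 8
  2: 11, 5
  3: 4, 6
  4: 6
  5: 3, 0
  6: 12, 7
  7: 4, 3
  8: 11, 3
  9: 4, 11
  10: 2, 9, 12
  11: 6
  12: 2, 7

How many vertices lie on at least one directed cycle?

A vertex is on a directed cycle iff it belongs to a strongly connected component of size ≥ 2 (or has a self-loop).
The vertices on cycles are {0, 2, 3, 4, 5, 6, 7, 9, 10, 11, 12} — 11 in total.

11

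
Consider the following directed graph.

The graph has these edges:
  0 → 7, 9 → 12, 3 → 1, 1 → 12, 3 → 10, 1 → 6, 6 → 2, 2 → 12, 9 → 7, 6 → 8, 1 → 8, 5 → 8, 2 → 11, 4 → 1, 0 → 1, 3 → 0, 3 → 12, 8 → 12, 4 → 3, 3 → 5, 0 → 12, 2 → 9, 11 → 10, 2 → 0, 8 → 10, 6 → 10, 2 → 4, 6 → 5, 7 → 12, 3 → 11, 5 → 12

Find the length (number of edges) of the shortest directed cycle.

4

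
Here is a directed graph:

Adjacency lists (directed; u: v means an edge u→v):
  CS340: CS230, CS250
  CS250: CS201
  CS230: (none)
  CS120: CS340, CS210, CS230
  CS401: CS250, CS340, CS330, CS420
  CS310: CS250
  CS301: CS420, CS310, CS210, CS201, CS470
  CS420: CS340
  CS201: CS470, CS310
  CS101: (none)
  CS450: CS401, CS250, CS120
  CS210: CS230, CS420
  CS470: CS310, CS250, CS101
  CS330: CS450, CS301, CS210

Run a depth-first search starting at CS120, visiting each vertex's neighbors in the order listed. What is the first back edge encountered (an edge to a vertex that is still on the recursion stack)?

DFS from CS120 (visiting each vertex's neighbors in the order listed); mark gray on enter, black on exit:
CS120 gray
  CS340 gray
    CS230 gray
    CS230 black
    CS250 gray
      CS201 gray
        CS470 gray
          CS310 gray
            CS310→CS250: CS250 is gray → back edge
First back edge: CS310 → CS250.

CS310→CS250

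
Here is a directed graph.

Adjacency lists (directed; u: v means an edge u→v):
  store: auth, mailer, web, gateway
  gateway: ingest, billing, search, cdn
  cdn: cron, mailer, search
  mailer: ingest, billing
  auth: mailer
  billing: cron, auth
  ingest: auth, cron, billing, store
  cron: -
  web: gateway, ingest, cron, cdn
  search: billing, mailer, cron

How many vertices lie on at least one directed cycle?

A vertex is on a directed cycle iff it belongs to a strongly connected component of size ≥ 2 (or has a self-loop).
The vertices on cycles are {cdn, web, auth, store, ingest, mailer, search, billing, gateway} — 9 in total.

9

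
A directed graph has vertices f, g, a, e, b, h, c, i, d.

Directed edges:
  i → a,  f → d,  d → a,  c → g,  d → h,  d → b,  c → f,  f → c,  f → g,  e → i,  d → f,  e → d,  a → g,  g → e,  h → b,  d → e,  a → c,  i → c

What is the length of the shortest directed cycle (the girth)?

For each vertex v, BFS finds the shortest path from v back to v.
The shortest such closed walk is f → d → f, length 2.

2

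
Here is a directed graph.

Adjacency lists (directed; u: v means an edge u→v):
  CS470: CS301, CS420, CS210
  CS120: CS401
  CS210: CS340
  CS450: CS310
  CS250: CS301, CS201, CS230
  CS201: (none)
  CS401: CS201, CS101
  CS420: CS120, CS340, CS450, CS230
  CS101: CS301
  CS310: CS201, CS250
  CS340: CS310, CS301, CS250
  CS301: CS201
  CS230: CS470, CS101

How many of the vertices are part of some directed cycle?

A vertex is on a directed cycle iff it belongs to a strongly connected component of size ≥ 2 (or has a self-loop).
The vertices on cycles are {CS210, CS230, CS250, CS310, CS340, CS420, CS450, CS470} — 8 in total.

8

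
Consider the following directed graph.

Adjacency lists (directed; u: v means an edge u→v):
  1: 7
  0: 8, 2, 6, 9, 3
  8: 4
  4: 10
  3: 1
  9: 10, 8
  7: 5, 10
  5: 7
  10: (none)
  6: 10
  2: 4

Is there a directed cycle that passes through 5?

Yes

5 is on a cycle iff 5 can reach itself via ≥1 edge.
5 → 7 → 5 — yes.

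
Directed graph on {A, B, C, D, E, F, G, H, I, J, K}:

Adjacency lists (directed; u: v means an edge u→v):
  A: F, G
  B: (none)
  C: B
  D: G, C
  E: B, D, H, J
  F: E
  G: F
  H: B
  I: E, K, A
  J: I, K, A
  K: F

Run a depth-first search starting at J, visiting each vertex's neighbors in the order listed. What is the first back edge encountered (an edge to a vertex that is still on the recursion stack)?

DFS from J (visiting each vertex's neighbors in the order listed); mark gray on enter, black on exit:
J gray
  I gray
    E gray
      B gray
      B black
      D gray
        G gray
          F gray
            F→E: E is gray → back edge
First back edge: F → E.

F->E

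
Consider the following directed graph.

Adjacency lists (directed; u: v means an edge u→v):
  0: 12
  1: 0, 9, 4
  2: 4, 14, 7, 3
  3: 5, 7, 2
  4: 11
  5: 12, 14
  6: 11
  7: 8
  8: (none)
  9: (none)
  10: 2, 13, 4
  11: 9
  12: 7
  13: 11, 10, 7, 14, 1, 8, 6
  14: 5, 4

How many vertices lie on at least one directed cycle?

6

A vertex is on a directed cycle iff it belongs to a strongly connected component of size ≥ 2 (or has a self-loop).
The vertices on cycles are {2, 3, 5, 10, 13, 14} — 6 in total.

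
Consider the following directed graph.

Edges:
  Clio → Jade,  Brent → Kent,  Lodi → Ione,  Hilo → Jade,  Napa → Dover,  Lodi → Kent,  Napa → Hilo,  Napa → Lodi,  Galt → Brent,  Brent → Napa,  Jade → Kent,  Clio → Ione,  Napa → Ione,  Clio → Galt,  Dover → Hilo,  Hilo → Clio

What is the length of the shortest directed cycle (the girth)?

For each vertex v, BFS finds the shortest path from v back to v.
The shortest such closed walk is Brent → Napa → Hilo → Clio → Galt → Brent, length 5.

5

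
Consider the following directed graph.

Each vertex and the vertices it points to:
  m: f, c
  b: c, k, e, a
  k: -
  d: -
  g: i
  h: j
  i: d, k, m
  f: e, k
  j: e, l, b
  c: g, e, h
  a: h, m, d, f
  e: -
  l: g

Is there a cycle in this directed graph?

Yes

DFS with white/gray/black marking, starting from j:
j gray
  e gray
  e black
  l gray
    g gray
      i gray
        d gray
        d black
        k gray
        k black
        m gray
          f gray
            f→e: e black — skip
            f→k: k black — skip
          f black
          c gray
            c→g: g is gray → back edge
Back edge found, so a cycle exists: g → i → m → c → g.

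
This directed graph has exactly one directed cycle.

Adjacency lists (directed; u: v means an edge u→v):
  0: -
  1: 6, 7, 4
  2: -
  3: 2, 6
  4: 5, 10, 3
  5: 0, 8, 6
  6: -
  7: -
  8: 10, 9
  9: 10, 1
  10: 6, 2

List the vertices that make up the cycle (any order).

1, 4, 5, 8, 9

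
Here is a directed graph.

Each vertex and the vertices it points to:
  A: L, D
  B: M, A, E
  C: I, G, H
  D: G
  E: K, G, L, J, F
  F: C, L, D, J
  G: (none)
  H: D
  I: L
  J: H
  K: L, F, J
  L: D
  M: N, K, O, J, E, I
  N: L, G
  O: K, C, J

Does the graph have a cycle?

DFS with white/gray/black marking, starting from F:
F gray
  C gray
    I gray
      L gray
        D gray
          G gray
          G black
        D black
      L black
    I black
    C→G: G black — skip
    H gray
      H→D: D black — skip
    H black
  C black
  F→L: L black — skip
  F→D: D black — skip
  J gray
    J→H: H black — skip
  J black
F black
A gray
  A→L: L black — skip
  A→D: D black — skip
A black
B gray
  M gray
    N gray
      N→L: L black — skip
      N→G: G black — skip
    N black
    K gray
      K→L: L black — skip
      K→F: F black — skip
      K→J: J black — skip
    K black
    O gray
      O→K: K black — skip
      O→C: C black — skip
      O→J: J black — skip
    O black
    M→J: J black — skip
    E gray
      E→K: K black — skip
      E→G: G black — skip
      E→L: L black — skip
      E→J: J black — skip
      E→F: F black — skip
    E black
    M→I: I black — skip
  M black
  B→A: A black — skip
  B→E: E black — skip
B black
Every edge goes to a white or black vertex — no back edge, so the graph is acyclic.

No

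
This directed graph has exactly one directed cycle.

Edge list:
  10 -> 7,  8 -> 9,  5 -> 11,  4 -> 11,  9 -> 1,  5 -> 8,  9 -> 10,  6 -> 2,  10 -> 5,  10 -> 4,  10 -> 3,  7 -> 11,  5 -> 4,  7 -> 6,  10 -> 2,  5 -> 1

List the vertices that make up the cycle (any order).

5, 8, 9, 10

DFS with gray/black marking from 10:
10 gray
  3 gray
  3 black
  2 gray
  2 black
  5 gray
    1 gray
    1 black
    11 gray
    11 black
    8 gray
      9 gray
        9→10: 10 is gray → back edge
Back edge closes the cycle 10 → 5 → 8 → 9 → 10; its vertices are {5, 8, 9, 10}.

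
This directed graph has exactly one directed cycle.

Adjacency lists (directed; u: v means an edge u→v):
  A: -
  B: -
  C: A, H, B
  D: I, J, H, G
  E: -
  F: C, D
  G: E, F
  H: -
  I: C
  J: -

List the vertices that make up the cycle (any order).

D, F, G

DFS with gray/black marking from F:
F gray
  C gray
    A gray
    A black
    H gray
    H black
    B gray
    B black
  C black
  D gray
    I gray
      I→C: C black — skip
    I black
    J gray
    J black
    D→H: H black — skip
    G gray
      E gray
      E black
      G→F: F is gray → back edge
Back edge closes the cycle F → D → G → F; its vertices are {D, F, G}.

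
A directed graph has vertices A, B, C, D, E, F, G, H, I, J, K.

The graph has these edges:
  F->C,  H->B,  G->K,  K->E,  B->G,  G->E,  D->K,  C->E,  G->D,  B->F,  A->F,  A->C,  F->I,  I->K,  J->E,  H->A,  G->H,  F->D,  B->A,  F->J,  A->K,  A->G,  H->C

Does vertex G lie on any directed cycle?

G is on a cycle iff G can reach itself via ≥1 edge.
G → H → B → G — yes.

Yes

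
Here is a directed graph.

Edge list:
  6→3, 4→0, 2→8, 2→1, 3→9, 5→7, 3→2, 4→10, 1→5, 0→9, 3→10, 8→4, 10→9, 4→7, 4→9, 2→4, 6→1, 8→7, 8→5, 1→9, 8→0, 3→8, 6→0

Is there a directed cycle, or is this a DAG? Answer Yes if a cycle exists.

No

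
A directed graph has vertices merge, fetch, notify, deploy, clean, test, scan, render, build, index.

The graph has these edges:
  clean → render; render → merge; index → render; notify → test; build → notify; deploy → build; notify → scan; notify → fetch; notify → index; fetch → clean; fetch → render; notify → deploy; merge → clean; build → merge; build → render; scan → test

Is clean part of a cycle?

clean is on a cycle iff clean can reach itself via ≥1 edge.
clean → render → merge → clean — yes.

Yes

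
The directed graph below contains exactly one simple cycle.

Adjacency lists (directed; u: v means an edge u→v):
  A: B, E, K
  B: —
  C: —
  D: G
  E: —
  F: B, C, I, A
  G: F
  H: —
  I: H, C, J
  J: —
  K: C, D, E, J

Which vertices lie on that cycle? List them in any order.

DFS with gray/black marking from F:
F gray
  B gray
  B black
  C gray
  C black
  I gray
    H gray
    H black
    I→C: C black — skip
    J gray
    J black
  I black
  A gray
    A→B: B black — skip
    E gray
    E black
    K gray
      K→C: C black — skip
      D gray
        G gray
          G→F: F is gray → back edge
Back edge closes the cycle F → A → K → D → G → F; its vertices are {A, D, F, G, K}.

A, D, F, G, K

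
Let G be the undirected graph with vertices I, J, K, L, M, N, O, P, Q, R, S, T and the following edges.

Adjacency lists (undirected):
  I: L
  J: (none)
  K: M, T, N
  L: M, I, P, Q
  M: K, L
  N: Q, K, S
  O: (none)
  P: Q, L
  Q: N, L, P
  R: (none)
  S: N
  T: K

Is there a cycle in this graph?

DFS, tracking each vertex's parent; an edge to a visited non-parent vertex closes a cycle.
Start from Q:
visit Q (parent –)
  visit N (parent Q)
    N–Q: parent, skip
    visit K (parent N)
      visit M (parent K)
        M–K: parent, skip
        visit L (parent M)
          L–M: parent, skip
          visit I (parent L)
            I–L: parent, skip
          visit P (parent L)
            P–Q: Q visited and ≠ parent → cycle
Cycle: Q – N – K – M – L – P – Q.

Yes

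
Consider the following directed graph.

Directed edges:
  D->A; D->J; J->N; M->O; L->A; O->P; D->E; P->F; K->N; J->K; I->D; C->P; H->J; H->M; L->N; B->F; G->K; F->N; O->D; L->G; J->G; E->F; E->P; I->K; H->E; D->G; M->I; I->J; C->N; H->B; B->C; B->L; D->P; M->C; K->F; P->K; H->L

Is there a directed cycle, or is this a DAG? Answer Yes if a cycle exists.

No

DFS with white/gray/black marking, starting from J:
J gray
  K gray
    F gray
      N gray
      N black
    F black
    K→N: N black — skip
  K black
  J→N: N black — skip
  G gray
    G→K: K black — skip
  G black
J black
A gray
A black
B gray
  C gray
    P gray
      P→K: K black — skip
      P→F: F black — skip
    P black
    C→N: N black — skip
  C black
  L gray
    L→N: N black — skip
    L→A: A black — skip
    L→G: G black — skip
  L black
  B→F: F black — skip
B black
D gray
  D→G: G black — skip
  E gray
    E→P: P black — skip
    E→F: F black — skip
  E black
  D→J: J black — skip
  D→A: A black — skip
  D→P: P black — skip
D black
H gray
  H→E: E black — skip
  H→J: J black — skip
  H→L: L black — skip
  H→B: B black — skip
  M gray
    M→C: C black — skip
    O gray
      O→D: D black — skip
      O→P: P black — skip
    O black
    I gray
      I→J: J black — skip
      I→D: D black — skip
      I→K: K black — skip
    I black
  M black
H black
Every edge goes to a white or black vertex — no back edge, so the graph is acyclic.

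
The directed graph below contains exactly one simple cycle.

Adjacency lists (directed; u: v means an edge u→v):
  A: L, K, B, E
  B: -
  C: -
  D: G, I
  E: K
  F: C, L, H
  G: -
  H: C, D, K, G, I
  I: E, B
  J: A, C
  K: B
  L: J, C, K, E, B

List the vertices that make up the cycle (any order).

DFS with gray/black marking from L:
L gray
  J gray
    A gray
      A→L: L is gray → back edge
Back edge closes the cycle L → J → A → L; its vertices are {A, J, L}.

A, J, L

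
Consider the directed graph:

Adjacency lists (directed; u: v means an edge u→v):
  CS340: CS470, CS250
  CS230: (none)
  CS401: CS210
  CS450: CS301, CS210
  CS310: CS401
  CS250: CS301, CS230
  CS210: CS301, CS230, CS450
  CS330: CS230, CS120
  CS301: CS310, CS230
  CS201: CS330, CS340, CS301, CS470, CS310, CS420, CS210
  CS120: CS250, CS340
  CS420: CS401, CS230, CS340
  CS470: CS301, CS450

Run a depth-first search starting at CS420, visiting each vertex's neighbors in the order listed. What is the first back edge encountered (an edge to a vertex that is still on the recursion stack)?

CS310→CS401

DFS from CS420 (visiting each vertex's neighbors in the order listed); mark gray on enter, black on exit:
CS420 gray
  CS401 gray
    CS210 gray
      CS301 gray
        CS310 gray
          CS310→CS401: CS401 is gray → back edge
First back edge: CS310 → CS401.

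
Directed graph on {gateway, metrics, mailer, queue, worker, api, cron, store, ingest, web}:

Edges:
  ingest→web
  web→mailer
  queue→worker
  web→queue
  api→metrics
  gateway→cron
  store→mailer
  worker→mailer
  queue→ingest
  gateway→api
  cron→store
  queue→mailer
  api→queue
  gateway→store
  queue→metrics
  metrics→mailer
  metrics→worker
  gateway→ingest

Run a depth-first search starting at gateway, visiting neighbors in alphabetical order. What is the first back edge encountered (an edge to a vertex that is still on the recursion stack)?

web->queue

DFS from gateway (visiting neighbors in alphabetical order); mark gray on enter, black on exit:
gateway gray
  api gray
    metrics gray
      mailer gray
      mailer black
      worker gray
        worker→mailer: mailer black — skip
      worker black
    metrics black
    queue gray
      ingest gray
        web gray
          web→mailer: mailer black — skip
          web→queue: queue is gray → back edge
First back edge: web → queue.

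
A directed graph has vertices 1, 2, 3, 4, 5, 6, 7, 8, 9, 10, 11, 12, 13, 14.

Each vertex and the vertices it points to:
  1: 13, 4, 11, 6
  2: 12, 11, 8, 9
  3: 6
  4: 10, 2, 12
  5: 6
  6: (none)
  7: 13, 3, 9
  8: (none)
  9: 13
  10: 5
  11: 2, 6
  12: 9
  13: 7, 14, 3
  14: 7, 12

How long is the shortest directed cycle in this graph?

2

For each vertex v, BFS finds the shortest path from v back to v.
The shortest such closed walk is 13 → 7 → 13, length 2.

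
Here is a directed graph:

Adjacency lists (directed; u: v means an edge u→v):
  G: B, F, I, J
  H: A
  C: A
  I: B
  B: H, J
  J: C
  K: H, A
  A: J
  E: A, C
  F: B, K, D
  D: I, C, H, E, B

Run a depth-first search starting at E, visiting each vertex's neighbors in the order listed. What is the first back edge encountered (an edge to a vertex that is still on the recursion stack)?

DFS from E (visiting each vertex's neighbors in the order listed); mark gray on enter, black on exit:
E gray
  A gray
    J gray
      C gray
        C→A: A is gray → back edge
First back edge: C → A.

C→A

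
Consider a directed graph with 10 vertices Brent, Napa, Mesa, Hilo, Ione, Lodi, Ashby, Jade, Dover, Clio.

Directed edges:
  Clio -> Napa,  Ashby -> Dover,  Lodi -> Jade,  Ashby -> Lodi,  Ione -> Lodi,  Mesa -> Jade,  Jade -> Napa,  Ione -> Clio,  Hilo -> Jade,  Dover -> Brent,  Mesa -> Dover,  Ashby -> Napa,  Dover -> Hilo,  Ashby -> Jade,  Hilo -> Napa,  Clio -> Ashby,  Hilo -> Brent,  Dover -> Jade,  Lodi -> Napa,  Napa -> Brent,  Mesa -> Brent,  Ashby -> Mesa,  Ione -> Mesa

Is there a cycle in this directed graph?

DFS with white/gray/black marking, starting from Ashby:
Ashby gray
  Jade gray
    Napa gray
      Brent gray
      Brent black
    Napa black
  Jade black
  Ashby→Napa: Napa black — skip
  Dover gray
    Hilo gray
      Hilo→Brent: Brent black — skip
      Hilo→Jade: Jade black — skip
      Hilo→Napa: Napa black — skip
    Hilo black
    Dover→Jade: Jade black — skip
    Dover→Brent: Brent black — skip
  Dover black
  Lodi gray
    Lodi→Napa: Napa black — skip
    Lodi→Jade: Jade black — skip
  Lodi black
  Mesa gray
    Mesa→Brent: Brent black — skip
    Mesa→Jade: Jade black — skip
    Mesa→Dover: Dover black — skip
  Mesa black
Ashby black
Ione gray
  Ione→Lodi: Lodi black — skip
  Clio gray
    Clio→Napa: Napa black — skip
    Clio→Ashby: Ashby black — skip
  Clio black
  Ione→Mesa: Mesa black — skip
Ione black
Every edge goes to a white or black vertex — no back edge, so the graph is acyclic.

No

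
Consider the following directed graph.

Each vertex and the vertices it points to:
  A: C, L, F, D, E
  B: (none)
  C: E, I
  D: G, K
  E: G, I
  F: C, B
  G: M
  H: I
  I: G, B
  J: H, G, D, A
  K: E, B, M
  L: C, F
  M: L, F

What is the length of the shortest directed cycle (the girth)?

For each vertex v, BFS finds the shortest path from v back to v.
The shortest such closed walk is L → C → E → G → M → L, length 5.

5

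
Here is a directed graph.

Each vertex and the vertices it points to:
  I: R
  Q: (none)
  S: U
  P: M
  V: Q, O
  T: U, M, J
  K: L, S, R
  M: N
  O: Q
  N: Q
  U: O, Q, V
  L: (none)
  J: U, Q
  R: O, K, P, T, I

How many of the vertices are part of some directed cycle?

3

A vertex is on a directed cycle iff it belongs to a strongly connected component of size ≥ 2 (or has a self-loop).
The vertices on cycles are {I, K, R} — 3 in total.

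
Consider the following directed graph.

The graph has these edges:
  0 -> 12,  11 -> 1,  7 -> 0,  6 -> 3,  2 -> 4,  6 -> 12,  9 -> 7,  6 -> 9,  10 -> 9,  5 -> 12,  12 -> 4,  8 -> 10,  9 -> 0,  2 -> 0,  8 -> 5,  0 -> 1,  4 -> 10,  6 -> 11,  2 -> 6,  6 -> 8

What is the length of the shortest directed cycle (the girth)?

5

For each vertex v, BFS finds the shortest path from v back to v.
The shortest such closed walk is 10 → 9 → 0 → 12 → 4 → 10, length 5.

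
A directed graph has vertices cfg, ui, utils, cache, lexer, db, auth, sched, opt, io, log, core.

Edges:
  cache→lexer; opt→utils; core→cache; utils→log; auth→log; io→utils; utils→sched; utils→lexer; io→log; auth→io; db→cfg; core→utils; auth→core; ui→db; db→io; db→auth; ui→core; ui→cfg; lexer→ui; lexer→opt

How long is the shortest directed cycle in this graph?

3

For each vertex v, BFS finds the shortest path from v back to v.
The shortest such closed walk is lexer → opt → utils → lexer, length 3.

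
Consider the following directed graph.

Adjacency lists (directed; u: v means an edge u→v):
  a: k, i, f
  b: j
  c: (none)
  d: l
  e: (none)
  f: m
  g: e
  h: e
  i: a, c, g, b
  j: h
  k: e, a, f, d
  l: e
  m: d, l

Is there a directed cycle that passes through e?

No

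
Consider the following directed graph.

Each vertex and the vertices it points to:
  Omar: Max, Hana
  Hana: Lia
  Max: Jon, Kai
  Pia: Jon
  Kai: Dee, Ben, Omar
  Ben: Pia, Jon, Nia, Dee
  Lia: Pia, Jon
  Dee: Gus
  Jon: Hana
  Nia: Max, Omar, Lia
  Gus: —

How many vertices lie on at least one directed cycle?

9

A vertex is on a directed cycle iff it belongs to a strongly connected component of size ≥ 2 (or has a self-loop).
The vertices on cycles are {Ben, Jon, Kai, Lia, Max, Nia, Pia, Hana, Omar} — 9 in total.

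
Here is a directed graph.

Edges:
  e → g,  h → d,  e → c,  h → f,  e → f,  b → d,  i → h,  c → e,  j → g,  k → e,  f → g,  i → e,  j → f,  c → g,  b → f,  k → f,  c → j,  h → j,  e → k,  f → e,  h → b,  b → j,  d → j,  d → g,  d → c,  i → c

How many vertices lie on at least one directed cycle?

5

A vertex is on a directed cycle iff it belongs to a strongly connected component of size ≥ 2 (or has a self-loop).
The vertices on cycles are {c, e, f, j, k} — 5 in total.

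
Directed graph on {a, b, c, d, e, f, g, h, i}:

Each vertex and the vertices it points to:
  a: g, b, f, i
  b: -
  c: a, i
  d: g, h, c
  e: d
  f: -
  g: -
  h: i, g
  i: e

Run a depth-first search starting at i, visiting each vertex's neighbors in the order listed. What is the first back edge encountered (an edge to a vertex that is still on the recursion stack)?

DFS from i (visiting each vertex's neighbors in the order listed); mark gray on enter, black on exit:
i gray
  e gray
    d gray
      g gray
      g black
      h gray
        h→i: i is gray → back edge
First back edge: h → i.

h→i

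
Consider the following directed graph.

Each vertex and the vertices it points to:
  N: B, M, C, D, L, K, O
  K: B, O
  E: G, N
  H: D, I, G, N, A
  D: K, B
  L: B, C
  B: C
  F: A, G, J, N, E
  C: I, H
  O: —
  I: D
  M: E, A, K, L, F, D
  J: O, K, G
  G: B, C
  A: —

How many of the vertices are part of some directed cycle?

13

A vertex is on a directed cycle iff it belongs to a strongly connected component of size ≥ 2 (or has a self-loop).
The vertices on cycles are {B, C, D, E, F, G, H, I, J, K, L, M, N} — 13 in total.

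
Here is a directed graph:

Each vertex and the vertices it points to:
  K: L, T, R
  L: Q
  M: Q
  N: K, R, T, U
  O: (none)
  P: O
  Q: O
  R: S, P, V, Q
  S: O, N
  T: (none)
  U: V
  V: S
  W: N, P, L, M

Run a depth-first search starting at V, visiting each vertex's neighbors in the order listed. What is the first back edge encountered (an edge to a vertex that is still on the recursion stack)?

R→S

DFS from V (visiting each vertex's neighbors in the order listed); mark gray on enter, black on exit:
V gray
  S gray
    O gray
    O black
    N gray
      K gray
        L gray
          Q gray
            Q→O: O black — skip
          Q black
        L black
        T gray
        T black
        R gray
          R→S: S is gray → back edge
First back edge: R → S.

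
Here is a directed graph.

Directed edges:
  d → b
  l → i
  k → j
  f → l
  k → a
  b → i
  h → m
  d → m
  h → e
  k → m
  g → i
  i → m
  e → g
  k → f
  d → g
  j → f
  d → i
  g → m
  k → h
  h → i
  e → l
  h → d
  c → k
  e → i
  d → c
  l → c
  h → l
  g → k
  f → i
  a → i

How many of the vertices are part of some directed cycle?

A vertex is on a directed cycle iff it belongs to a strongly connected component of size ≥ 2 (or has a self-loop).
The vertices on cycles are {c, d, e, f, g, h, j, k, l} — 9 in total.

9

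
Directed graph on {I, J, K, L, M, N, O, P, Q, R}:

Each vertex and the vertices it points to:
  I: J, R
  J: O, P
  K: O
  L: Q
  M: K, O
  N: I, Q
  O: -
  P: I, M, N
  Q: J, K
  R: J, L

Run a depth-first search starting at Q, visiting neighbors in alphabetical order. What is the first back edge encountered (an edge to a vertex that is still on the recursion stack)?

DFS from Q (visiting neighbors in alphabetical order); mark gray on enter, black on exit:
Q gray
  J gray
    O gray
    O black
    P gray
      I gray
        I→J: J is gray → back edge
First back edge: I → J.

I->J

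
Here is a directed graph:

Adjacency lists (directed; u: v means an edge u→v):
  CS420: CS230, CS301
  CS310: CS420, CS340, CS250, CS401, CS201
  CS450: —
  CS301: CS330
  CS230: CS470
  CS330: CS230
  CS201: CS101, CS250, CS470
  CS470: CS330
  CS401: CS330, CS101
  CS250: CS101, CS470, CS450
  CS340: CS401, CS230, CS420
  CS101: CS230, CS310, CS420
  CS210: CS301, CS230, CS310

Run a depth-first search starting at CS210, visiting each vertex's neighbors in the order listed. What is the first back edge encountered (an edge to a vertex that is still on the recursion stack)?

CS470->CS330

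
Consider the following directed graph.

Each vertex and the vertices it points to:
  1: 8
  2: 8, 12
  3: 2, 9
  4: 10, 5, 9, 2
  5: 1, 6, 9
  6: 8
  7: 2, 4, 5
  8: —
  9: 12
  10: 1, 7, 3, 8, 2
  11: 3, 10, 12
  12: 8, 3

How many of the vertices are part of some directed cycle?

7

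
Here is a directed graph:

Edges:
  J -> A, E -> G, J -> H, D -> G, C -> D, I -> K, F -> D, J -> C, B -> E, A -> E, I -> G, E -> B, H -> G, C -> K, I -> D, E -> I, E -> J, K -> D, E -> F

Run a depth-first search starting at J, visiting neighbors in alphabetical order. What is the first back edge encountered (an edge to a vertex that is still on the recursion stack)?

DFS from J (visiting neighbors in alphabetical order); mark gray on enter, black on exit:
J gray
  A gray
    E gray
      B gray
        B→E: E is gray → back edge
First back edge: B → E.

B->E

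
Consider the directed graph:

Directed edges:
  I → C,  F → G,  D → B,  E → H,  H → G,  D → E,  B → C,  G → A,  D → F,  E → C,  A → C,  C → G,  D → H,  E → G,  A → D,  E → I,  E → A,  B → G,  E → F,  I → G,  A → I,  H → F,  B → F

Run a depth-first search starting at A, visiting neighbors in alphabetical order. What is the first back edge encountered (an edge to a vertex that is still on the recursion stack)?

G->A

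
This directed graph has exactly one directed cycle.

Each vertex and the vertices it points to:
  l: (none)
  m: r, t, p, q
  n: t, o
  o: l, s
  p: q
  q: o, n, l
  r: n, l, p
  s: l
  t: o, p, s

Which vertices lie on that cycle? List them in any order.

DFS with gray/black marking from t:
t gray
  o gray
    l gray
    l black
    s gray
      s→l: l black — skip
    s black
  o black
  p gray
    q gray
      q→o: o black — skip
      n gray
        n→t: t is gray → back edge
Back edge closes the cycle t → p → q → n → t; its vertices are {n, p, q, t}.

n, p, q, t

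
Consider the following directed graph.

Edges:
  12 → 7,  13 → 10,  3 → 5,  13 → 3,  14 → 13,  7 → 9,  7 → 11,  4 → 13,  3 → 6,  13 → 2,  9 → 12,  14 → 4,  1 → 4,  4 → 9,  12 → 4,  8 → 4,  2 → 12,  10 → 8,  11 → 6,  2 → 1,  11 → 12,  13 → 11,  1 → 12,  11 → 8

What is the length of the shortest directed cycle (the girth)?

For each vertex v, BFS finds the shortest path from v back to v.
The shortest such closed walk is 11 → 12 → 7 → 11, length 3.

3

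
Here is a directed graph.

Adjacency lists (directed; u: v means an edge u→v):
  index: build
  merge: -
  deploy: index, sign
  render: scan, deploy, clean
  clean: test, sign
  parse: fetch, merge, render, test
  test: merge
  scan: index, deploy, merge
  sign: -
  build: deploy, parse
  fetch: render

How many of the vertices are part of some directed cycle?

A vertex is on a directed cycle iff it belongs to a strongly connected component of size ≥ 2 (or has a self-loop).
The vertices on cycles are {scan, build, fetch, index, parse, deploy, render} — 7 in total.

7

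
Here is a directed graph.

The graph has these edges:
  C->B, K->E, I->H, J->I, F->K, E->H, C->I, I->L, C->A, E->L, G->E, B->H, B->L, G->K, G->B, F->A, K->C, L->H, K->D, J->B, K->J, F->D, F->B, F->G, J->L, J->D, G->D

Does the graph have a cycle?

No

DFS with white/gray/black marking, starting from J:
J gray
  I gray
    L gray
      H gray
      H black
    L black
    I→H: H black — skip
  I black
  D gray
  D black
  J→L: L black — skip
  B gray
    B→L: L black — skip
    B→H: H black — skip
  B black
J black
A gray
A black
C gray
  C→I: I black — skip
  C→A: A black — skip
  C→B: B black — skip
C black
E gray
  E→L: L black — skip
  E→H: H black — skip
E black
F gray
  F→D: D black — skip
  K gray
    K→J: J black — skip
    K→D: D black — skip
    K→E: E black — skip
    K→C: C black — skip
  K black
  G gray
    G→K: K black — skip
    G→B: B black — skip
    G→E: E black — skip
    G→D: D black — skip
  G black
  F→A: A black — skip
  F→B: B black — skip
F black
Every edge goes to a white or black vertex — no back edge, so the graph is acyclic.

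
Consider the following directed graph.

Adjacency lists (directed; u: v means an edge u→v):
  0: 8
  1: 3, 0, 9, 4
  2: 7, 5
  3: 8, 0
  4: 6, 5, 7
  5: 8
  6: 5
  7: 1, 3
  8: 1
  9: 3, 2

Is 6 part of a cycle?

6 is on a cycle iff 6 can reach itself via ≥1 edge.
6 → 5 → 8 → 1 → 4 → 6 — yes.

Yes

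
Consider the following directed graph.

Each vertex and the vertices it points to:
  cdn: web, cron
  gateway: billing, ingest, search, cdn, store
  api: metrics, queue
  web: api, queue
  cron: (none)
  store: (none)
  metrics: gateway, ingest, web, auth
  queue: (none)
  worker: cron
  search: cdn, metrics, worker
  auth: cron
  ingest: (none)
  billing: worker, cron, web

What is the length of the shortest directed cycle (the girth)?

3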